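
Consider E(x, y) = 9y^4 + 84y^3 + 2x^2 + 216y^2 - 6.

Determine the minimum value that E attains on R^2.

-6

E(x,y) separates as P(x) + Q(y) − 6, so its minimum is min P + min Q − 6.
P'(x) = 4x vanishes at x ∈ {0}; Q'(y) = 36y(y + 3)(y + 4) vanishes at y ∈ {-4, -3, 0}.
Local minima of P (where P''>0): P(0)=0. Local minima of Q: Q(-4)=384, Q(0)=0.
So the global minimum of E is P(0) + Q(0) − 6 = 0 + 0 − 6 = -6, attained at (0, 0).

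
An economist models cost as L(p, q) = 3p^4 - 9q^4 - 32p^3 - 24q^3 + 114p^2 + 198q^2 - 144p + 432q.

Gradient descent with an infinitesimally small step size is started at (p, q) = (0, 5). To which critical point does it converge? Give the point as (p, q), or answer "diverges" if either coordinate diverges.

L is separable, so gradient descent decouples: p follows -∂L/∂p, q follows -∂L/∂q.
∂L/∂p = 12(p - 4)(p - 3)(p - 1); at p=0 this is -144, so p increases.
∂L/∂q = -36(q - 3)(q + 1)(q + 4); at q=5 this is -3888, so q increases.
The q-coordinate has no critical point in that direction and runs off to infinity.

diverges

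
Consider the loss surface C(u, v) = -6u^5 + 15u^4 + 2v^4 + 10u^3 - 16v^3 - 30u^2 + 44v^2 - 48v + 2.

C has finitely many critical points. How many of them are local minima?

4

C separates as a function of u plus a function of v, so ∇C=0 decouples.
∂C/∂u = -30u(u - 2)(u - 1)(u + 1) = 0 at u ∈ {-1, 0, 1, 2}; ∂C/∂v = 8(v - 3)(v - 2)(v - 1) = 0 at v ∈ {1, 2, 3}.
The Hessian is diagonal: diag(C_uu, C_vv). Second derivatives: C_uu(-1)=180, C_uu(0)=-60, C_uu(1)=60, C_uu(2)=-180; C_vv(1)=16, C_vv(2)=-8, C_vv(3)=16.
Local minima occur where both diagonal entries positive: (-1, 1), (-1, 3), (1, 1), (1, 3). Count: 4.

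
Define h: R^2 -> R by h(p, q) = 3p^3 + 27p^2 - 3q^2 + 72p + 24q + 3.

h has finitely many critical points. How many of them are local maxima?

h separates as a function of p plus a function of q, so ∇h=0 decouples.
∂h/∂p = 9(p + 2)(p + 4) = 0 at p ∈ {-4, -2}; ∂h/∂q = -6(q - 4) = 0 at q ∈ {4}.
The Hessian is diagonal: diag(h_pp, h_qq). Second derivatives: h_pp(-4)=-18, h_pp(-2)=18; h_qq(4)=-6.
Local maxima occur where both diagonal entries negative: (-4, 4). Count: 1.

1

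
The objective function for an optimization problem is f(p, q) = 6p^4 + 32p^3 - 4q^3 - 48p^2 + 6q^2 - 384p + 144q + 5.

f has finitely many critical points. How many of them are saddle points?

f separates as a function of p plus a function of q, so ∇f=0 decouples.
∂f/∂p = 24(p - 2)(p + 2)(p + 4) = 0 at p ∈ {-4, -2, 2}; ∂f/∂q = -12(q - 4)(q + 3) = 0 at q ∈ {-3, 4}.
The Hessian is diagonal: diag(f_pp, f_qq). Second derivatives: f_pp(-4)=288, f_pp(-2)=-192, f_pp(2)=576; f_qq(-3)=84, f_qq(4)=-84.
Saddle points occur where the two diagonal entries have opposite signs: (-4, 4), (-2, -3), (2, 4). Count: 3.

3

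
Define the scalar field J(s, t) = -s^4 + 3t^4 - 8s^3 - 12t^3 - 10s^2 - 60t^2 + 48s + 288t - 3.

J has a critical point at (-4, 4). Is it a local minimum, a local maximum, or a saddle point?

saddle point

The mixed partial ∂²J/∂s∂t is 0, so the Hessian at any point is diag(J_ss, J_tt) = diag(-4(3s^2 + 12s + 5), 12(3t^2 - 6t - 10)).
At (-4, 4): H = diag(-20, 168).
The eigenvalues have opposite signs, so H is indefinite: a saddle point.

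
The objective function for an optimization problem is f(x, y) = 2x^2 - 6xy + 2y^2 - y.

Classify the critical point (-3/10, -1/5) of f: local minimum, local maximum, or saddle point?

The Hessian of f is constant: H = [[4, -6], [-6, 4]].
det(H) = 4·4 − (-6)² = -20.
Since det(H) < 0, H is indefinite and the critical point is a saddle point.

saddle point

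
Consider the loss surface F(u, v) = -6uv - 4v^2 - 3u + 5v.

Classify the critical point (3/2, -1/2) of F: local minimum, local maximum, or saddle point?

The Hessian of F is constant: H = [[0, -6], [-6, -8]].
det(H) = 0·(-8) − (-6)² = -36.
Since det(H) < 0, H is indefinite and the critical point is a saddle point.

saddle point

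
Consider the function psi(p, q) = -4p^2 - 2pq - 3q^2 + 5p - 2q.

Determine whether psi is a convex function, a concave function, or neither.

concave

psi is quadratic, so its Hessian is the constant matrix H = [[-8, -2], [-2, -6]].
det(H) = 44, tr(H) = -14.
det(H) > 0 and tr(H) < 0, so H is negative definite everywhere: concave.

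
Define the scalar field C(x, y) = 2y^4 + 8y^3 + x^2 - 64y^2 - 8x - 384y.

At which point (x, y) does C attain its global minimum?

(4, 4)

C(x,y) separates as P(x) + Q(y), so its minimum is min P + min Q.
P'(x) = 2x - 8 vanishes at x ∈ {4}; Q'(y) = 8(y - 4)(y + 3)(y + 4) vanishes at y ∈ {-4, -3, 4}.
Local minima of P (where P''>0): P(4)=-16. Local minima of Q: Q(-4)=512, Q(4)=-1536.
So the global minimum of C is P(4) + Q(4) = -16 − 1536 = -1552, attained at (4, 4).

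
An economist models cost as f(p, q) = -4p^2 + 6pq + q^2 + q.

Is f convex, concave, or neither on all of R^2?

f is quadratic, so its Hessian is the constant matrix H = [[-8, 6], [6, 2]].
det(H) = -52, tr(H) = -6.
det(H) < 0, so H is indefinite: neither convex nor concave.

neither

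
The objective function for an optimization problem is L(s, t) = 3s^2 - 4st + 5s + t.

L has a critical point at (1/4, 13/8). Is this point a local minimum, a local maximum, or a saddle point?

saddle point

The Hessian of L is constant: H = [[6, -4], [-4, 0]].
det(H) = 6·0 − (-4)² = -16.
Since det(H) < 0, H is indefinite and the critical point is a saddle point.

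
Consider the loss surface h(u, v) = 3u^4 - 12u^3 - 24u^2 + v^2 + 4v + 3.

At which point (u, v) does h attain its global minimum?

(4, -2)

h(u,v) separates as P(u) + Q(v) + 3, so its minimum is min P + min Q + 3.
P'(u) = 12u(u - 4)(u + 1) vanishes at u ∈ {-1, 0, 4}; Q'(v) = 2v + 4 vanishes at v ∈ {-2}.
Local minima of P (where P''>0): P(-1)=-9, P(4)=-384. Local minima of Q: Q(-2)=-4.
So the global minimum of h is P(4) + Q(-2) + 3 = -384 − 4 + 3 = -385, attained at (4, -2).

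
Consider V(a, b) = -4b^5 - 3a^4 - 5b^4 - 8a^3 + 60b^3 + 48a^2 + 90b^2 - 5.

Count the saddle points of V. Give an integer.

6

V separates as a function of a plus a function of b, so ∇V=0 decouples.
∂V/∂a = -12a(a - 2)(a + 4) = 0 at a ∈ {-4, 0, 2}; ∂V/∂b = -20b(b - 3)(b + 1)(b + 3) = 0 at b ∈ {-3, -1, 0, 3}.
The Hessian is diagonal: diag(V_aa, V_bb). Second derivatives: V_aa(-4)=-288, V_aa(0)=96, V_aa(2)=-144; V_bb(-3)=720, V_bb(-1)=-160, V_bb(0)=180, V_bb(3)=-1440.
Saddle points occur where the two diagonal entries have opposite signs: (-4, -3), (-4, 0), (0, -1), (0, 3), (2, -3), (2, 0). Count: 6.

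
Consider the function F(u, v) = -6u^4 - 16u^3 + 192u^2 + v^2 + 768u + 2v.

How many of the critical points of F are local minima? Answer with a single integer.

F separates as a function of u plus a function of v, so ∇F=0 decouples.
∂F/∂u = -24(u - 4)(u + 2)(u + 4) = 0 at u ∈ {-4, -2, 4}; ∂F/∂v = 2(v + 1) = 0 at v ∈ {-1}.
The Hessian is diagonal: diag(F_uu, F_vv). Second derivatives: F_uu(-4)=-384, F_uu(-2)=288, F_uu(4)=-1152; F_vv(-1)=2.
Local minima occur where both diagonal entries positive: (-2, -1). Count: 1.

1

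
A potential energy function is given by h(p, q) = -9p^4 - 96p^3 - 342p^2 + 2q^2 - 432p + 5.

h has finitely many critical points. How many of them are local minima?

1

h separates as a function of p plus a function of q, so ∇h=0 decouples.
∂h/∂p = -36(p + 1)(p + 3)(p + 4) = 0 at p ∈ {-4, -3, -1}; ∂h/∂q = 4q = 0 at q ∈ {0}.
The Hessian is diagonal: diag(h_pp, h_qq). Second derivatives: h_pp(-4)=-108, h_pp(-3)=72, h_pp(-1)=-216; h_qq(0)=4.
Local minima occur where both diagonal entries positive: (-3, 0). Count: 1.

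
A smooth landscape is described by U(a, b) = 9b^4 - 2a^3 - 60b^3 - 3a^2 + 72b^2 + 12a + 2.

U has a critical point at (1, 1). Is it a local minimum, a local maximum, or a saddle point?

local maximum

The mixed partial ∂²U/∂a∂b is 0, so the Hessian at any point is diag(U_aa, U_bb) = diag(-6(2a + 1), 36(3b^2 - 10b + 4)).
At (1, 1): H = diag(-18, -108).
Both eigenvalues are negative, so H is negative definite: a local maximum.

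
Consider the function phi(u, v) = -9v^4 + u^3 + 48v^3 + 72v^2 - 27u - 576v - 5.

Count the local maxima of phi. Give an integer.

2

phi separates as a function of u plus a function of v, so ∇phi=0 decouples.
∂phi/∂u = 3(u - 3)(u + 3) = 0 at u ∈ {-3, 3}; ∂phi/∂v = -36(v - 4)(v - 2)(v + 2) = 0 at v ∈ {-2, 2, 4}.
The Hessian is diagonal: diag(phi_uu, phi_vv). Second derivatives: phi_uu(-3)=-18, phi_uu(3)=18; phi_vv(-2)=-864, phi_vv(2)=288, phi_vv(4)=-432.
Local maxima occur where both diagonal entries negative: (-3, -2), (-3, 4). Count: 2.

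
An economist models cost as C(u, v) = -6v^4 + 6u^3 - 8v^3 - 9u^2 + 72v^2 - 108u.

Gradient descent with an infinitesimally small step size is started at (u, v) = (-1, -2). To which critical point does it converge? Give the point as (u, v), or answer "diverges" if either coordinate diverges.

C is separable, so gradient descent decouples: u follows -∂C/∂u, v follows -∂C/∂v.
∂C/∂u = 18(u - 3)(u + 2); at u=-1 this is -72, so u increases.
∂C/∂v = -24v(v - 2)(v + 3); at v=-2 this is -192, so v increases.
u converges to its nearest critical value 3 (a local min of the u-part); v converges to 0. The iterate converges to (3, 0).

(3, 0)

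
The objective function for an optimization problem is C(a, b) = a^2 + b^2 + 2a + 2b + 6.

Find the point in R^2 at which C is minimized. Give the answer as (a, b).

C(a,b) separates as P(a) + Q(b) + 6, so its minimum is min P + min Q + 6.
P'(a) = 2a + 2 vanishes at a ∈ {-1}; Q'(b) = 2b + 2 vanishes at b ∈ {-1}.
Local minima of P (where P''>0): P(-1)=-1. Local minima of Q: Q(-1)=-1.
So the global minimum of C is P(-1) + Q(-1) + 6 = -1 − 1 + 6 = 4, attained at (-1, -1).

(-1, -1)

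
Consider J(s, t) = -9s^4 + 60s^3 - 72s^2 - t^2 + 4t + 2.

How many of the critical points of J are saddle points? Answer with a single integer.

1

J separates as a function of s plus a function of t, so ∇J=0 decouples.
∂J/∂s = -36s(s - 4)(s - 1) = 0 at s ∈ {0, 1, 4}; ∂J/∂t = -2(t - 2) = 0 at t ∈ {2}.
The Hessian is diagonal: diag(J_ss, J_tt). Second derivatives: J_ss(0)=-144, J_ss(1)=108, J_ss(4)=-432; J_tt(2)=-2.
Saddle points occur where the two diagonal entries have opposite signs: (1, 2). Count: 1.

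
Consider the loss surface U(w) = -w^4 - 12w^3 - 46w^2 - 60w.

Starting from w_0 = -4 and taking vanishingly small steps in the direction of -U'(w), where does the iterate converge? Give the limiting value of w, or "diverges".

U'(w) = -4(w + 1)(w + 3)(w + 5), so U'(-4) = -12.
Gradient descent moves in the -U' direction, i.e. w is increasing.
The nearest critical point in that direction is w = -3, where U'' = 16 > 0 (a local minimum). The iterate converges there.

-3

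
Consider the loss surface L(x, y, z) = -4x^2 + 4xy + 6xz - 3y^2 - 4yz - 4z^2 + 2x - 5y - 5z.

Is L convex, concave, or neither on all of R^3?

L is quadratic, so its Hessian is the constant matrix H = [[-8, 4, 6], [4, -6, -4], [6, -4, -8]].
Leading principal minors: -8, 32, -104.
Signs alternate −, +, − ⇒ H ≺ 0 ⇒ concave.

concave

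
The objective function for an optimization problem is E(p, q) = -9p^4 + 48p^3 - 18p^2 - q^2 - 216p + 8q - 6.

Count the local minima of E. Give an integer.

E separates as a function of p plus a function of q, so ∇E=0 decouples.
∂E/∂p = -36(p - 3)(p - 2)(p + 1) = 0 at p ∈ {-1, 2, 3}; ∂E/∂q = -2(q - 4) = 0 at q ∈ {4}.
The Hessian is diagonal: diag(E_pp, E_qq). Second derivatives: E_pp(-1)=-432, E_pp(2)=108, E_pp(3)=-144; E_qq(4)=-2.
Local minima occur where both diagonal entries positive: none. Count: 0.

0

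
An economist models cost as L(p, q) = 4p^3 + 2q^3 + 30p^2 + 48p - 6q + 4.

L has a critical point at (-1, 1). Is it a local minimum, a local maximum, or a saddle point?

local minimum

The mixed partial ∂²L/∂p∂q is 0, so the Hessian at any point is diag(L_pp, L_qq) = diag(12(2p + 5), 12q).
At (-1, 1): H = diag(36, 12).
Both eigenvalues are positive, so H is positive definite: a local minimum.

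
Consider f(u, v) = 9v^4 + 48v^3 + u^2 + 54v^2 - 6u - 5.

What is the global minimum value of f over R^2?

f(u,v) separates as P(u) + Q(v) − 5, so its minimum is min P + min Q − 5.
P'(u) = 2u - 6 vanishes at u ∈ {3}; Q'(v) = 36v(v + 1)(v + 3) vanishes at v ∈ {-3, -1, 0}.
Local minima of P (where P''>0): P(3)=-9. Local minima of Q: Q(-3)=-81, Q(0)=0.
So the global minimum of f is P(3) + Q(-3) − 5 = -9 − 81 − 5 = -95, attained at (3, -3).

-95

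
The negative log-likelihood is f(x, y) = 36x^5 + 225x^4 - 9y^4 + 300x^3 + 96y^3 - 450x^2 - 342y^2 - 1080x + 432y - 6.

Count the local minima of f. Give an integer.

2

f separates as a function of x plus a function of y, so ∇f=0 decouples.
∂f/∂x = 180(x - 1)(x + 1)(x + 2)(x + 3) = 0 at x ∈ {-3, -2, -1, 1}; ∂f/∂y = -36(y - 4)(y - 3)(y - 1) = 0 at y ∈ {1, 3, 4}.
The Hessian is diagonal: diag(f_xx, f_yy). Second derivatives: f_xx(-3)=-1440, f_xx(-2)=540, f_xx(-1)=-720, f_xx(1)=4320; f_yy(1)=-216, f_yy(3)=72, f_yy(4)=-108.
Local minima occur where both diagonal entries positive: (-2, 3), (1, 3). Count: 2.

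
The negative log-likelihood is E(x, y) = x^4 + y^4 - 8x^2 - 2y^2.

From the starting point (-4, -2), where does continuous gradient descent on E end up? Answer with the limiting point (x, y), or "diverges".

E is separable, so gradient descent decouples: x follows -∂E/∂x, y follows -∂E/∂y.
∂E/∂x = 4x(x - 2)(x + 2); at x=-4 this is -192, so x increases.
∂E/∂y = 4y(y - 1)(y + 1); at y=-2 this is -24, so y increases.
x converges to its nearest critical value -2 (a local min of the x-part); y converges to -1. The iterate converges to (-2, -1).

(-2, -1)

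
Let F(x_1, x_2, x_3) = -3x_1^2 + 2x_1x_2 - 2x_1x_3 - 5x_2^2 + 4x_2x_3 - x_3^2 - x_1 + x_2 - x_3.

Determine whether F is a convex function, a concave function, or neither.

F is quadratic, so its Hessian is the constant matrix H = [[-6, 2, -2], [2, -10, 4], [-2, 4, -2]].
Leading principal minors: -6, 56, -8.
Signs alternate −, +, − ⇒ H ≺ 0 ⇒ concave.

concave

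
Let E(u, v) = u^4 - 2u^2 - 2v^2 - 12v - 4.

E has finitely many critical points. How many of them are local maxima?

E separates as a function of u plus a function of v, so ∇E=0 decouples.
∂E/∂u = 4u(u - 1)(u + 1) = 0 at u ∈ {-1, 0, 1}; ∂E/∂v = -4(v + 3) = 0 at v ∈ {-3}.
The Hessian is diagonal: diag(E_uu, E_vv). Second derivatives: E_uu(-1)=8, E_uu(0)=-4, E_uu(1)=8; E_vv(-3)=-4.
Local maxima occur where both diagonal entries negative: (0, -3). Count: 1.

1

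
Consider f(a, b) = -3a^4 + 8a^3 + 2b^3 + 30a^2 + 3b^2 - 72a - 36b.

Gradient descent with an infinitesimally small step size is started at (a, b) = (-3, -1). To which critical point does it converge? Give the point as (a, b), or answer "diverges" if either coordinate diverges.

diverges

f is separable, so gradient descent decouples: a follows -∂f/∂a, b follows -∂f/∂b.
∂f/∂a = -12(a - 3)(a - 1)(a + 2); at a=-3 this is 288, so a decreases.
∂f/∂b = 6(b - 2)(b + 3); at b=-1 this is -36, so b increases.
The a-coordinate has no critical point in that direction and runs off to infinity.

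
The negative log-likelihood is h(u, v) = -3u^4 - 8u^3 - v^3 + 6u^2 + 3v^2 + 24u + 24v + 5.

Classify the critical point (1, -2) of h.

The mixed partial ∂²h/∂u∂v is 0, so the Hessian at any point is diag(h_uu, h_vv) = diag(12(-3u^2 - 4u + 1), 6(-v + 1)).
At (1, -2): H = diag(-72, 18).
The eigenvalues have opposite signs, so H is indefinite: a saddle point.

saddle point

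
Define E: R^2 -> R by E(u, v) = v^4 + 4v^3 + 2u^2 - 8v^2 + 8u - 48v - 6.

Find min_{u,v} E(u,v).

E(u,v) separates as P(u) + Q(v) − 6, so its minimum is min P + min Q − 6.
P'(u) = 4u + 8 vanishes at u ∈ {-2}; Q'(v) = 4(v - 2)(v + 2)(v + 3) vanishes at v ∈ {-3, -2, 2}.
Local minima of P (where P''>0): P(-2)=-8. Local minima of Q: Q(-3)=45, Q(2)=-80.
So the global minimum of E is P(-2) + Q(2) − 6 = -8 − 80 − 6 = -94, attained at (-2, 2).

-94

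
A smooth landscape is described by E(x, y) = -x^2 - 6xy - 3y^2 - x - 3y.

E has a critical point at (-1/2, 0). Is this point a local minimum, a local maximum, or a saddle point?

The Hessian of E is constant: H = [[-2, -6], [-6, -6]].
det(H) = (-2)·(-6) − (-6)² = -24.
Since det(H) < 0, H is indefinite and the critical point is a saddle point.

saddle point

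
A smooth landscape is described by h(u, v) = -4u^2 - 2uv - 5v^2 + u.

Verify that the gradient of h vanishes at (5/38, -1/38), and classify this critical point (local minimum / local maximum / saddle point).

∇h = (-8u - 2v + 1, -2u - 10v); substituting (5/38, -1/38) gives ∇h = (0, 0), so (5/38, -1/38) is indeed a critical point.
The Hessian of h is constant: H = [[-8, -2], [-2, -10]].
det(H) = (-8)·(-10) − (-2)² = 76.
det(H) > 0 and tr(H) = -18 < 0, so H is negative definite and the point is a local maximum.

local maximum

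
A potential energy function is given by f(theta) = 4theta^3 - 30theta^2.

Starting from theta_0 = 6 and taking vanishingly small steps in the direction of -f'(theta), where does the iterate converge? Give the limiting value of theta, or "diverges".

f'(theta) = 12theta(theta - 5), so f'(6) = 72.
Gradient descent moves in the -f' direction, i.e. theta is decreasing.
The nearest critical point in that direction is theta = 5, where f'' = 60 > 0 (a local minimum). The iterate converges there.

5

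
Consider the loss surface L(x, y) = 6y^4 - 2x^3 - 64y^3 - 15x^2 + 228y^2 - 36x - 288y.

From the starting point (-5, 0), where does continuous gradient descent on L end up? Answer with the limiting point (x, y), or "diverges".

(-3, 1)

L is separable, so gradient descent decouples: x follows -∂L/∂x, y follows -∂L/∂y.
∂L/∂x = -6(x + 2)(x + 3); at x=-5 this is -36, so x increases.
∂L/∂y = 24(y - 4)(y - 3)(y - 1); at y=0 this is -288, so y increases.
x converges to its nearest critical value -3 (a local min of the x-part); y converges to 1. The iterate converges to (-3, 1).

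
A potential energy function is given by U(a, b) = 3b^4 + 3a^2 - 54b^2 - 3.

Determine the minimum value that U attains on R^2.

-246

U(a,b) separates as P(a) + Q(b) − 3, so its minimum is min P + min Q − 3.
P'(a) = 6a vanishes at a ∈ {0}; Q'(b) = 12b(b - 3)(b + 3) vanishes at b ∈ {-3, 0, 3}.
Local minima of P (where P''>0): P(0)=0. Local minima of Q: Q(-3)=-243, Q(3)=-243.
So the global minimum of U is P(0) + Q(-3) − 3 = 0 − 243 − 3 = -246, attained at (0, -3).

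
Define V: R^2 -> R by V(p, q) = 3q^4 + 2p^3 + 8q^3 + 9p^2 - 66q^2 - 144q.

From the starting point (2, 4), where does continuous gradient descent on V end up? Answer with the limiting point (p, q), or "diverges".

V is separable, so gradient descent decouples: p follows -∂V/∂p, q follows -∂V/∂q.
∂V/∂p = 6p(p + 3); at p=2 this is 60, so p decreases.
∂V/∂q = 12(q - 3)(q + 1)(q + 4); at q=4 this is 480, so q decreases.
p converges to its nearest critical value 0 (a local min of the p-part); q converges to 3. The iterate converges to (0, 3).

(0, 3)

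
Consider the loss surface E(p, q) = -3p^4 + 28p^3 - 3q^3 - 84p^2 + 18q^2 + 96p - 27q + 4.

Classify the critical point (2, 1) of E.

The mixed partial ∂²E/∂p∂q is 0, so the Hessian at any point is diag(E_pp, E_qq) = diag(12(-3p^2 + 14p - 14), 18(-q + 2)).
At (2, 1): H = diag(24, 18).
Both eigenvalues are positive, so H is positive definite: a local minimum.

local minimum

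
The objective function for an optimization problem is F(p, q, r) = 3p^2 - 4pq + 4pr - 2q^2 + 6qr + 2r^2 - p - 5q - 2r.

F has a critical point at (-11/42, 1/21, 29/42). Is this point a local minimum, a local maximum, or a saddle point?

The Hessian is constant: H = [[6, -4, 4], [-4, -4, 6], [4, 6, 4]].
Leading principal minors: Δ₁ = 6, Δ₂ = -40, Δ₃ = -504.
The minors fit neither the all-positive nor the alternating-sign pattern, so H is indefinite: a saddle point.

saddle point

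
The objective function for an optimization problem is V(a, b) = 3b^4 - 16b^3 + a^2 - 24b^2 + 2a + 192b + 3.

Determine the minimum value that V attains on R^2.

-302

V(a,b) separates as P(a) + Q(b) + 3, so its minimum is min P + min Q + 3.
P'(a) = 2a + 2 vanishes at a ∈ {-1}; Q'(b) = 12(b - 4)(b - 2)(b + 2) vanishes at b ∈ {-2, 2, 4}.
Local minima of P (where P''>0): P(-1)=-1. Local minima of Q: Q(-2)=-304, Q(4)=128.
So the global minimum of V is P(-1) + Q(-2) + 3 = -1 − 304 + 3 = -302, attained at (-1, -2).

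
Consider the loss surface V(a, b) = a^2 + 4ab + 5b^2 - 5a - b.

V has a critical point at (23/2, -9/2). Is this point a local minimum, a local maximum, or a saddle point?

local minimum

The Hessian of V is constant: H = [[2, 4], [4, 10]].
det(H) = 2·10 − 4² = 4.
det(H) > 0 and tr(H) = 12 > 0, so H is positive definite and the point is a local minimum.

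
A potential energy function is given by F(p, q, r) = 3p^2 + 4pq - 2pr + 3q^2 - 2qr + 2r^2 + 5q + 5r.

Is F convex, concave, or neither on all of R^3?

convex

F is quadratic, so its Hessian is the constant matrix H = [[6, 4, -2], [4, 6, -2], [-2, -2, 4]].
Leading principal minors: 6, 20, 64.
All positive ⇒ H ≻ 0 ⇒ convex.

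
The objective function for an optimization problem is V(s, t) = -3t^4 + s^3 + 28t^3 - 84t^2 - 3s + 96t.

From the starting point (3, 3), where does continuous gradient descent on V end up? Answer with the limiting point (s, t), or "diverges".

(1, 2)

V is separable, so gradient descent decouples: s follows -∂V/∂s, t follows -∂V/∂t.
∂V/∂s = 3(s - 1)(s + 1); at s=3 this is 24, so s decreases.
∂V/∂t = -12(t - 4)(t - 2)(t - 1); at t=3 this is 24, so t decreases.
s converges to its nearest critical value 1 (a local min of the s-part); t converges to 2. The iterate converges to (1, 2).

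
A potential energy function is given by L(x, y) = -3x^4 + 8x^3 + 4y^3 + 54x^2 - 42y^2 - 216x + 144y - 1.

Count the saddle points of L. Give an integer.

3

L separates as a function of x plus a function of y, so ∇L=0 decouples.
∂L/∂x = -12(x - 3)(x - 2)(x + 3) = 0 at x ∈ {-3, 2, 3}; ∂L/∂y = 12(y - 4)(y - 3) = 0 at y ∈ {3, 4}.
The Hessian is diagonal: diag(L_xx, L_yy). Second derivatives: L_xx(-3)=-360, L_xx(2)=60, L_xx(3)=-72; L_yy(3)=-12, L_yy(4)=12.
Saddle points occur where the two diagonal entries have opposite signs: (-3, 4), (2, 3), (3, 4). Count: 3.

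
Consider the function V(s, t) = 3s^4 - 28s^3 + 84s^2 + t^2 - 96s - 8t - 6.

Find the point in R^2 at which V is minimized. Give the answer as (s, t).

V(s,t) separates as P(s) + Q(t) − 6, so its minimum is min P + min Q − 6.
P'(s) = 12(s - 4)(s - 2)(s - 1) vanishes at s ∈ {1, 2, 4}; Q'(t) = 2(t - 4) vanishes at t ∈ {4}.
Local minima of P (where P''>0): P(1)=-37, P(4)=-64. Local minima of Q: Q(4)=-16.
So the global minimum of V is P(4) + Q(4) − 6 = -64 − 16 − 6 = -86, attained at (4, 4).

(4, 4)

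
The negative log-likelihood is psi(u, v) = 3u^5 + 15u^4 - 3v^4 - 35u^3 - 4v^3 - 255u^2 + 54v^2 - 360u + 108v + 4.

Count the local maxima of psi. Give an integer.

4

psi separates as a function of u plus a function of v, so ∇psi=0 decouples.
∂psi/∂u = 15(u - 3)(u + 1)(u + 2)(u + 4) = 0 at u ∈ {-4, -2, -1, 3}; ∂psi/∂v = -12(v - 3)(v + 1)(v + 3) = 0 at v ∈ {-3, -1, 3}.
The Hessian is diagonal: diag(psi_uu, psi_vv). Second derivatives: psi_uu(-4)=-630, psi_uu(-2)=150, psi_uu(-1)=-180, psi_uu(3)=2100; psi_vv(-3)=-144, psi_vv(-1)=96, psi_vv(3)=-288.
Local maxima occur where both diagonal entries negative: (-4, -3), (-4, 3), (-1, -3), (-1, 3). Count: 4.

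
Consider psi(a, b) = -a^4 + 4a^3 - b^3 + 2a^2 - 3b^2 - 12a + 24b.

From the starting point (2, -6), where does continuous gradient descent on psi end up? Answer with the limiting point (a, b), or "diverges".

psi is separable, so gradient descent decouples: a follows -∂psi/∂a, b follows -∂psi/∂b.
∂psi/∂a = -4(a - 3)(a - 1)(a + 1); at a=2 this is 12, so a decreases.
∂psi/∂b = -3(b - 2)(b + 4); at b=-6 this is -48, so b increases.
a converges to its nearest critical value 1 (a local min of the a-part); b converges to -4. The iterate converges to (1, -4).

(1, -4)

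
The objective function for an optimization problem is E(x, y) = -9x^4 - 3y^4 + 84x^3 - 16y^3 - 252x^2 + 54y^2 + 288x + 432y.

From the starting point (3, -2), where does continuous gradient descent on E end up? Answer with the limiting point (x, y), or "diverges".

E is separable, so gradient descent decouples: x follows -∂E/∂x, y follows -∂E/∂y.
∂E/∂x = -36(x - 4)(x - 2)(x - 1); at x=3 this is 72, so x decreases.
∂E/∂y = -12(y - 3)(y + 3)(y + 4); at y=-2 this is 120, so y decreases.
x converges to its nearest critical value 2 (a local min of the x-part); y converges to -3. The iterate converges to (2, -3).

(2, -3)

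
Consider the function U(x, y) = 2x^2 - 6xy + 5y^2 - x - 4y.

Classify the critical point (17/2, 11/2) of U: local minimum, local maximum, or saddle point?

The Hessian of U is constant: H = [[4, -6], [-6, 10]].
det(H) = 4·10 − (-6)² = 4.
det(H) > 0 and tr(H) = 14 > 0, so H is positive definite and the point is a local minimum.

local minimum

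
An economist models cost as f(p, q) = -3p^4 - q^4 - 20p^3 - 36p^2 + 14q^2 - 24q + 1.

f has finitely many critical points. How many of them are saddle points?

4

f separates as a function of p plus a function of q, so ∇f=0 decouples.
∂f/∂p = -12p(p + 2)(p + 3) = 0 at p ∈ {-3, -2, 0}; ∂f/∂q = -4(q - 2)(q - 1)(q + 3) = 0 at q ∈ {-3, 1, 2}.
The Hessian is diagonal: diag(f_pp, f_qq). Second derivatives: f_pp(-3)=-36, f_pp(-2)=24, f_pp(0)=-72; f_qq(-3)=-80, f_qq(1)=16, f_qq(2)=-20.
Saddle points occur where the two diagonal entries have opposite signs: (-3, 1), (-2, -3), (-2, 2), (0, 1). Count: 4.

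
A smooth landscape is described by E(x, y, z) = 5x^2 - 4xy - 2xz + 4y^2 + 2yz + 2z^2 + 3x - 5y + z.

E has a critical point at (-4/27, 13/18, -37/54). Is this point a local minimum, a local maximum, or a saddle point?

The Hessian is constant: H = [[10, -4, -2], [-4, 8, 2], [-2, 2, 4]].
Leading principal minors: Δ₁ = 10, Δ₂ = 64, Δ₃ = 216.
All leading minors are positive, so H is positive definite: a local minimum.

local minimum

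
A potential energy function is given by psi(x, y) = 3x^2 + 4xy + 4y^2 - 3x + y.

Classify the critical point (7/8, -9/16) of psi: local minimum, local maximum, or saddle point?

The Hessian of psi is constant: H = [[6, 4], [4, 8]].
det(H) = 6·8 − 4² = 32.
det(H) > 0 and tr(H) = 14 > 0, so H is positive definite and the point is a local minimum.

local minimum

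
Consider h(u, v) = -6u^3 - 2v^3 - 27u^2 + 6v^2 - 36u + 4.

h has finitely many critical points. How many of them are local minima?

h separates as a function of u plus a function of v, so ∇h=0 decouples.
∂h/∂u = -18(u + 1)(u + 2) = 0 at u ∈ {-2, -1}; ∂h/∂v = -6v(v - 2) = 0 at v ∈ {0, 2}.
The Hessian is diagonal: diag(h_uu, h_vv). Second derivatives: h_uu(-2)=18, h_uu(-1)=-18; h_vv(0)=12, h_vv(2)=-12.
Local minima occur where both diagonal entries positive: (-2, 0). Count: 1.

1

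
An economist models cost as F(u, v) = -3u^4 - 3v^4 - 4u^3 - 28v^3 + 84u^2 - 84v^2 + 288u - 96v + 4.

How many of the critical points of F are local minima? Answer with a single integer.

1

F separates as a function of u plus a function of v, so ∇F=0 decouples.
∂F/∂u = -12(u - 4)(u + 2)(u + 3) = 0 at u ∈ {-3, -2, 4}; ∂F/∂v = -12(v + 1)(v + 2)(v + 4) = 0 at v ∈ {-4, -2, -1}.
The Hessian is diagonal: diag(F_uu, F_vv). Second derivatives: F_uu(-3)=-84, F_uu(-2)=72, F_uu(4)=-504; F_vv(-4)=-72, F_vv(-2)=24, F_vv(-1)=-36.
Local minima occur where both diagonal entries positive: (-2, -2). Count: 1.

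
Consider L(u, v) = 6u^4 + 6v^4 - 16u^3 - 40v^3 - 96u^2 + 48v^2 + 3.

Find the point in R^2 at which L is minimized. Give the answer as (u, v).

L(u,v) separates as P(u) + Q(v) + 3, so its minimum is min P + min Q + 3.
P'(u) = 24u(u - 4)(u + 2) vanishes at u ∈ {-2, 0, 4}; Q'(v) = 24v(v - 4)(v - 1) vanishes at v ∈ {0, 1, 4}.
Local minima of P (where P''>0): P(-2)=-160, P(4)=-1024. Local minima of Q: Q(0)=0, Q(4)=-256.
So the global minimum of L is P(4) + Q(4) + 3 = -1024 − 256 + 3 = -1277, attained at (4, 4).

(4, 4)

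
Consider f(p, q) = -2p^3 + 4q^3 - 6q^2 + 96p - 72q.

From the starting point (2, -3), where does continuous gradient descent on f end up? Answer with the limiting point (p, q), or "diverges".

f is separable, so gradient descent decouples: p follows -∂f/∂p, q follows -∂f/∂q.
∂f/∂p = -6(p - 4)(p + 4); at p=2 this is 72, so p decreases.
∂f/∂q = 12(q - 3)(q + 2); at q=-3 this is 72, so q decreases.
The q-coordinate has no critical point in that direction and runs off to infinity.

diverges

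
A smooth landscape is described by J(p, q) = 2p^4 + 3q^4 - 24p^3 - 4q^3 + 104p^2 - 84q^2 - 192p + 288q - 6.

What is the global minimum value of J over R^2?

-1606

J(p,q) separates as A(p) + B(q) − 6, so its minimum is min A + min B − 6.
A'(p) = 8(p - 4)(p - 3)(p - 2) vanishes at p ∈ {2, 3, 4}; B'(q) = 12(q - 3)(q - 2)(q + 4) vanishes at q ∈ {-4, 2, 3}.
Local minima of A (where A''>0): A(2)=-128, A(4)=-128. Local minima of B: B(-4)=-1472, B(3)=243.
So the global minimum of J is A(2) + B(-4) − 6 = -128 − 1472 − 6 = -1606, attained at (2, -4).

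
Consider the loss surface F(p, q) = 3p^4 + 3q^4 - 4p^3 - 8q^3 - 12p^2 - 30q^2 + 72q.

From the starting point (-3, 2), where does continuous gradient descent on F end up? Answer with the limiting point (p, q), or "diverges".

(-1, 3)

F is separable, so gradient descent decouples: p follows -∂F/∂p, q follows -∂F/∂q.
∂F/∂p = 12p(p - 2)(p + 1); at p=-3 this is -360, so p increases.
∂F/∂q = 12(q - 3)(q - 1)(q + 2); at q=2 this is -48, so q increases.
p converges to its nearest critical value -1 (a local min of the p-part); q converges to 3. The iterate converges to (-1, 3).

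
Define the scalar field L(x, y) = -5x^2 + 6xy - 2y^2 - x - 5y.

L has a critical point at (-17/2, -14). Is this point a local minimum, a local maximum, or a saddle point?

The Hessian of L is constant: H = [[-10, 6], [6, -4]].
det(H) = (-10)·(-4) − 6² = 4.
det(H) > 0 and tr(H) = -14 < 0, so H is negative definite and the point is a local maximum.

local maximum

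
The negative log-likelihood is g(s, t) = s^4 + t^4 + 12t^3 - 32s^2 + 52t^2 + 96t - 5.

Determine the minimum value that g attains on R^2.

g(s,t) separates as P(s) + Q(t) − 5, so its minimum is min P + min Q − 5.
P'(s) = 4s(s - 4)(s + 4) vanishes at s ∈ {-4, 0, 4}; Q'(t) = 4(t + 2)(t + 3)(t + 4) vanishes at t ∈ {-4, -3, -2}.
Local minima of P (where P''>0): P(-4)=-256, P(4)=-256. Local minima of Q: Q(-4)=-64, Q(-2)=-64.
So the global minimum of g is P(-4) + Q(-4) − 5 = -256 − 64 − 5 = -325, attained at (-4, -4).

-325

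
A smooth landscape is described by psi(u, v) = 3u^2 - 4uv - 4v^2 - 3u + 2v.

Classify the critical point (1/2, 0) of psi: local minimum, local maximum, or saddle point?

saddle point

The Hessian of psi is constant: H = [[6, -4], [-4, -8]].
det(H) = 6·(-8) − (-4)² = -64.
Since det(H) < 0, H is indefinite and the critical point is a saddle point.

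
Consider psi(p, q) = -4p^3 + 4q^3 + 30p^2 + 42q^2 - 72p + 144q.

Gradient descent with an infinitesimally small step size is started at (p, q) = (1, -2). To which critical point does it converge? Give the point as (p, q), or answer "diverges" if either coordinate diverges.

(2, -3)

psi is separable, so gradient descent decouples: p follows -∂psi/∂p, q follows -∂psi/∂q.
∂psi/∂p = -12(p - 3)(p - 2); at p=1 this is -24, so p increases.
∂psi/∂q = 12(q + 3)(q + 4); at q=-2 this is 24, so q decreases.
p converges to its nearest critical value 2 (a local min of the p-part); q converges to -3. The iterate converges to (2, -3).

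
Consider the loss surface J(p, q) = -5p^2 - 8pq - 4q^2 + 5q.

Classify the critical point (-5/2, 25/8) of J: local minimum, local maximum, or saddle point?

local maximum

The Hessian of J is constant: H = [[-10, -8], [-8, -8]].
det(H) = (-10)·(-8) − (-8)² = 16.
det(H) > 0 and tr(H) = -18 < 0, so H is negative definite and the point is a local maximum.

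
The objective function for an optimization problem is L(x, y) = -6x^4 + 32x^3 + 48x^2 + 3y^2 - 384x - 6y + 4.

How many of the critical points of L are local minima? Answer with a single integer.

L separates as a function of x plus a function of y, so ∇L=0 decouples.
∂L/∂x = -24(x - 4)(x - 2)(x + 2) = 0 at x ∈ {-2, 2, 4}; ∂L/∂y = 6(y - 1) = 0 at y ∈ {1}.
The Hessian is diagonal: diag(L_xx, L_yy). Second derivatives: L_xx(-2)=-576, L_xx(2)=192, L_xx(4)=-288; L_yy(1)=6.
Local minima occur where both diagonal entries positive: (2, 1). Count: 1.

1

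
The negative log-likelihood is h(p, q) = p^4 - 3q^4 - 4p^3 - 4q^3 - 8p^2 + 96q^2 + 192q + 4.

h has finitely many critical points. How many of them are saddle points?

h separates as a function of p plus a function of q, so ∇h=0 decouples.
∂h/∂p = 4p(p - 4)(p + 1) = 0 at p ∈ {-1, 0, 4}; ∂h/∂q = -12(q - 4)(q + 1)(q + 4) = 0 at q ∈ {-4, -1, 4}.
The Hessian is diagonal: diag(h_pp, h_qq). Second derivatives: h_pp(-1)=20, h_pp(0)=-16, h_pp(4)=80; h_qq(-4)=-288, h_qq(-1)=180, h_qq(4)=-480.
Saddle points occur where the two diagonal entries have opposite signs: (-1, -4), (-1, 4), (0, -1), (4, -4), (4, 4). Count: 5.

5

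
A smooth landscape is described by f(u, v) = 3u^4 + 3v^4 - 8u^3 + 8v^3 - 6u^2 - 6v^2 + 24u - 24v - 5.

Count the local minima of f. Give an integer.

4

f separates as a function of u plus a function of v, so ∇f=0 decouples.
∂f/∂u = 12(u - 2)(u - 1)(u + 1) = 0 at u ∈ {-1, 1, 2}; ∂f/∂v = 12(v - 1)(v + 1)(v + 2) = 0 at v ∈ {-2, -1, 1}.
The Hessian is diagonal: diag(f_uu, f_vv). Second derivatives: f_uu(-1)=72, f_uu(1)=-24, f_uu(2)=36; f_vv(-2)=36, f_vv(-1)=-24, f_vv(1)=72.
Local minima occur where both diagonal entries positive: (-1, -2), (-1, 1), (2, -2), (2, 1). Count: 4.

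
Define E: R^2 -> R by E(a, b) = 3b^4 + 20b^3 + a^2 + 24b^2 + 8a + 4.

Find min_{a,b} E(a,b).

E(a,b) separates as P(a) + Q(b) + 4, so its minimum is min P + min Q + 4.
P'(a) = 2a + 8 vanishes at a ∈ {-4}; Q'(b) = 12b(b + 1)(b + 4) vanishes at b ∈ {-4, -1, 0}.
Local minima of P (where P''>0): P(-4)=-16. Local minima of Q: Q(-4)=-128, Q(0)=0.
So the global minimum of E is P(-4) + Q(-4) + 4 = -16 − 128 + 4 = -140, attained at (-4, -4).

-140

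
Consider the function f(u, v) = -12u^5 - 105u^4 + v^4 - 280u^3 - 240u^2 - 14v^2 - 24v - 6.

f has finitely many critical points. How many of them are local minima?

f separates as a function of u plus a function of v, so ∇f=0 decouples.
∂f/∂u = -60u(u + 1)(u + 2)(u + 4) = 0 at u ∈ {-4, -2, -1, 0}; ∂f/∂v = 4(v - 3)(v + 1)(v + 2) = 0 at v ∈ {-2, -1, 3}.
The Hessian is diagonal: diag(f_uu, f_vv). Second derivatives: f_uu(-4)=1440, f_uu(-2)=-240, f_uu(-1)=180, f_uu(0)=-480; f_vv(-2)=20, f_vv(-1)=-16, f_vv(3)=80.
Local minima occur where both diagonal entries positive: (-4, -2), (-4, 3), (-1, -2), (-1, 3). Count: 4.

4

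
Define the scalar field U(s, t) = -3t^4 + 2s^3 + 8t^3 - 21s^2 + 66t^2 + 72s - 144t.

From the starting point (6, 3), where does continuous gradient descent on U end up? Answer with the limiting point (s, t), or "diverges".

(4, 1)

U is separable, so gradient descent decouples: s follows -∂U/∂s, t follows -∂U/∂t.
∂U/∂s = 6(s - 4)(s - 3); at s=6 this is 36, so s decreases.
∂U/∂t = -12(t - 4)(t - 1)(t + 3); at t=3 this is 144, so t decreases.
s converges to its nearest critical value 4 (a local min of the s-part); t converges to 1. The iterate converges to (4, 1).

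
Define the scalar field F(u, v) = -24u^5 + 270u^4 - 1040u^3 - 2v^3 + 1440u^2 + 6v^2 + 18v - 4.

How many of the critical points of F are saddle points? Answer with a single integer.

F separates as a function of u plus a function of v, so ∇F=0 decouples.
∂F/∂u = -120u(u - 4)(u - 3)(u - 2) = 0 at u ∈ {0, 2, 3, 4}; ∂F/∂v = -6(v - 3)(v + 1) = 0 at v ∈ {-1, 3}.
The Hessian is diagonal: diag(F_uu, F_vv). Second derivatives: F_uu(0)=2880, F_uu(2)=-480, F_uu(3)=360, F_uu(4)=-960; F_vv(-1)=24, F_vv(3)=-24.
Saddle points occur where the two diagonal entries have opposite signs: (0, 3), (2, -1), (3, 3), (4, -1). Count: 4.

4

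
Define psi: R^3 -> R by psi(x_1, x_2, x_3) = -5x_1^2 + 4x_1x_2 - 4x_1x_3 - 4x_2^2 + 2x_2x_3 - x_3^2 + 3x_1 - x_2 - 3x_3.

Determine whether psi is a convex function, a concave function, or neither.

psi is quadratic, so its Hessian is the constant matrix H = [[-10, 4, -4], [4, -8, 2], [-4, 2, -2]].
Leading principal minors: -10, 64, -24.
Signs alternate −, +, − ⇒ H ≺ 0 ⇒ concave.

concave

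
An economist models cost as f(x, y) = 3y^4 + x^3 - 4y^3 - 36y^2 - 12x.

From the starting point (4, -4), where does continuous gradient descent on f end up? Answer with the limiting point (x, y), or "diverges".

f is separable, so gradient descent decouples: x follows -∂f/∂x, y follows -∂f/∂y.
∂f/∂x = 3(x - 2)(x + 2); at x=4 this is 36, so x decreases.
∂f/∂y = 12y(y - 3)(y + 2); at y=-4 this is -672, so y increases.
x converges to its nearest critical value 2 (a local min of the x-part); y converges to -2. The iterate converges to (2, -2).

(2, -2)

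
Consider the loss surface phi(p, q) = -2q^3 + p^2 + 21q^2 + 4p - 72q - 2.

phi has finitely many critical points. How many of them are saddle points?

phi separates as a function of p plus a function of q, so ∇phi=0 decouples.
∂phi/∂p = 2(p + 2) = 0 at p ∈ {-2}; ∂phi/∂q = -6(q - 4)(q - 3) = 0 at q ∈ {3, 4}.
The Hessian is diagonal: diag(phi_pp, phi_qq). Second derivatives: phi_pp(-2)=2; phi_qq(3)=6, phi_qq(4)=-6.
Saddle points occur where the two diagonal entries have opposite signs: (-2, 4). Count: 1.

1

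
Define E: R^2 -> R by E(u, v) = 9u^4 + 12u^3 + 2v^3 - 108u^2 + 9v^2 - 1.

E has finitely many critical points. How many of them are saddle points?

E separates as a function of u plus a function of v, so ∇E=0 decouples.
∂E/∂u = 36u(u - 2)(u + 3) = 0 at u ∈ {-3, 0, 2}; ∂E/∂v = 6v(v + 3) = 0 at v ∈ {-3, 0}.
The Hessian is diagonal: diag(E_uu, E_vv). Second derivatives: E_uu(-3)=540, E_uu(0)=-216, E_uu(2)=360; E_vv(-3)=-18, E_vv(0)=18.
Saddle points occur where the two diagonal entries have opposite signs: (-3, -3), (0, 0), (2, -3). Count: 3.

3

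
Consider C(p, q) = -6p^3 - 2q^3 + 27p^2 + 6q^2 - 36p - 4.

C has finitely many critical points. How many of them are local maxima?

C separates as a function of p plus a function of q, so ∇C=0 decouples.
∂C/∂p = -18(p - 2)(p - 1) = 0 at p ∈ {1, 2}; ∂C/∂q = -6q(q - 2) = 0 at q ∈ {0, 2}.
The Hessian is diagonal: diag(C_pp, C_qq). Second derivatives: C_pp(1)=18, C_pp(2)=-18; C_qq(0)=12, C_qq(2)=-12.
Local maxima occur where both diagonal entries negative: (2, 2). Count: 1.

1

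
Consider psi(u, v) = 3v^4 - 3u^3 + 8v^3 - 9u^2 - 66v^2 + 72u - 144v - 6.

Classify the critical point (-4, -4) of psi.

The mixed partial ∂²psi/∂u∂v is 0, so the Hessian at any point is diag(psi_uu, psi_vv) = diag(-18(u + 1), 12(3v^2 + 4v - 11)).
At (-4, -4): H = diag(54, 252).
Both eigenvalues are positive, so H is positive definite: a local minimum.

local minimum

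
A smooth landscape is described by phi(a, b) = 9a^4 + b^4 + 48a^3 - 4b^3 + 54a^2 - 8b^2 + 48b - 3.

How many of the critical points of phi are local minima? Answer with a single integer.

phi separates as a function of a plus a function of b, so ∇phi=0 decouples.
∂phi/∂a = 36a(a + 1)(a + 3) = 0 at a ∈ {-3, -1, 0}; ∂phi/∂b = 4(b - 3)(b - 2)(b + 2) = 0 at b ∈ {-2, 2, 3}.
The Hessian is diagonal: diag(phi_aa, phi_bb). Second derivatives: phi_aa(-3)=216, phi_aa(-1)=-72, phi_aa(0)=108; phi_bb(-2)=80, phi_bb(2)=-16, phi_bb(3)=20.
Local minima occur where both diagonal entries positive: (-3, -2), (-3, 3), (0, -2), (0, 3). Count: 4.

4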